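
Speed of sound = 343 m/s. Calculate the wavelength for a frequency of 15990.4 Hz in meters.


Given values:
  c = 343 m/s, f = 15990.4 Hz
Formula: lambda = c / f
lambda = 343 / 15990.4
lambda = 0.0215

0.0215 m


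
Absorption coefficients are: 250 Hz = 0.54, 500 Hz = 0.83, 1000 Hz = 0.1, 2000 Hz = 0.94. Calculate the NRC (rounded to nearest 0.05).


Given values:
  a_250 = 0.54, a_500 = 0.83
  a_1000 = 0.1, a_2000 = 0.94
Formula: NRC = (a250 + a500 + a1000 + a2000) / 4
Sum = 0.54 + 0.83 + 0.1 + 0.94 = 2.41
NRC = 2.41 / 4 = 0.6025
Rounded to nearest 0.05: 0.6

0.6


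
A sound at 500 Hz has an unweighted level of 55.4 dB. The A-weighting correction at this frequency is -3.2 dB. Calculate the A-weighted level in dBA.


Given values:
  SPL = 55.4 dB
  A-weighting at 500 Hz = -3.2 dB
Formula: L_A = SPL + A_weight
L_A = 55.4 + (-3.2)
L_A = 52.2

52.2 dBA


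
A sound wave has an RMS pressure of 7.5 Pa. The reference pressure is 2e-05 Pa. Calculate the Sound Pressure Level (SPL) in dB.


Given values:
  p = 7.5 Pa
  p_ref = 2e-05 Pa
Formula: SPL = 20 * log10(p / p_ref)
Compute ratio: p / p_ref = 7.5 / 2e-05 = 375000
Compute log10: log10(375000) = 5.574031
Multiply: SPL = 20 * 5.574031 = 111.48

111.48 dB


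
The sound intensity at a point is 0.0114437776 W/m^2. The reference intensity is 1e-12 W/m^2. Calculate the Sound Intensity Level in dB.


Given values:
  I = 0.0114437776 W/m^2
  I_ref = 1e-12 W/m^2
Formula: SIL = 10 * log10(I / I_ref)
Compute ratio: I / I_ref = 11443777600
Compute log10: log10(11443777600) = 10.058569
Multiply: SIL = 10 * 10.058569 = 100.59

100.59 dB


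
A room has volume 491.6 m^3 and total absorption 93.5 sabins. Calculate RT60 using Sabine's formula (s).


Given values:
  V = 491.6 m^3
  A = 93.5 sabins
Formula: RT60 = 0.161 * V / A
Numerator: 0.161 * 491.6 = 79.1476
RT60 = 79.1476 / 93.5 = 0.846

0.846 s


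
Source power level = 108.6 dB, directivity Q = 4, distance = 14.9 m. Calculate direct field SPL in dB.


Given values:
  Lw = 108.6 dB, Q = 4, r = 14.9 m
Formula: SPL = Lw + 10 * log10(Q / (4 * pi * r^2))
Compute 4 * pi * r^2 = 4 * pi * 14.9^2 = 2789.8599
Compute Q / denom = 4 / 2789.8599 = 0.00143376
Compute 10 * log10(0.00143376) = -28.4352
SPL = 108.6 + (-28.4352) = 80.16

80.16 dB


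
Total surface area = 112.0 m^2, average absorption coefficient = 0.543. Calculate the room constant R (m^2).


Given values:
  S = 112.0 m^2, alpha = 0.543
Formula: R = S * alpha / (1 - alpha)
Numerator: 112.0 * 0.543 = 60.816
Denominator: 1 - 0.543 = 0.457
R = 60.816 / 0.457 = 133.08

133.08 m^2


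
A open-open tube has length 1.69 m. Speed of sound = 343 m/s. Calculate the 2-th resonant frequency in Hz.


Given values:
  Tube type: open-open, L = 1.69 m, c = 343 m/s, n = 2
Formula: f_n = n * c / (2 * L)
Compute 2 * L = 2 * 1.69 = 3.38
f = 2 * 343 / 3.38
f = 202.96

202.96 Hz


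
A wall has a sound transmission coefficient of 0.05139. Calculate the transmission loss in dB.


Given values:
  tau = 0.05139
Formula: TL = 10 * log10(1 / tau)
Compute 1 / tau = 1 / 0.05139 = 19.459
Compute log10(19.459) = 1.289121
TL = 10 * 1.289121 = 12.89

12.89 dB


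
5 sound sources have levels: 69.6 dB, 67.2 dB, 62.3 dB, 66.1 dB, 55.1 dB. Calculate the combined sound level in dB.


Formula: L_total = 10 * log10( sum(10^(Li/10)) )
  Source 1: 10^(69.6/10) = 9120108.3936
  Source 2: 10^(67.2/10) = 5248074.6025
  Source 3: 10^(62.3/10) = 1698243.6525
  Source 4: 10^(66.1/10) = 4073802.778
  Source 5: 10^(55.1/10) = 323593.6569
Sum of linear values = 20463823.0835
L_total = 10 * log10(20463823.0835) = 73.11

73.11 dB


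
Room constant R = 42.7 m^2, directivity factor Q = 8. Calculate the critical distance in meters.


Given values:
  R = 42.7 m^2, Q = 8
Formula: d_c = 0.141 * sqrt(Q * R)
Compute Q * R = 8 * 42.7 = 341.6
Compute sqrt(341.6) = 18.4824
d_c = 0.141 * 18.4824 = 2.606

2.606 m


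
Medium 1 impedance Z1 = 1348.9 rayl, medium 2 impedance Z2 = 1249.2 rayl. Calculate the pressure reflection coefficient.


Given values:
  Z1 = 1348.9 rayl, Z2 = 1249.2 rayl
Formula: R = (Z2 - Z1) / (Z2 + Z1)
Numerator: Z2 - Z1 = 1249.2 - 1348.9 = -99.7
Denominator: Z2 + Z1 = 1249.2 + 1348.9 = 2598.1
R = -99.7 / 2598.1 = -0.0384

-0.0384


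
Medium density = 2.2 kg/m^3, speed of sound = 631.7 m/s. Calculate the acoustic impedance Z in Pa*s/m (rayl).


Given values:
  rho = 2.2 kg/m^3
  c = 631.7 m/s
Formula: Z = rho * c
Z = 2.2 * 631.7
Z = 1389.74

1389.74 rayl


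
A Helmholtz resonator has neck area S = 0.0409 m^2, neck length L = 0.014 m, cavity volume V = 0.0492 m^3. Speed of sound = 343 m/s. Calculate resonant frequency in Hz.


Given values:
  S = 0.0409 m^2, L = 0.014 m, V = 0.0492 m^3, c = 343 m/s
Formula: f = (c / (2*pi)) * sqrt(S / (V * L))
Compute V * L = 0.0492 * 0.014 = 0.0006888
Compute S / (V * L) = 0.0409 / 0.0006888 = 59.3786
Compute sqrt(59.3786) = 7.705751
Compute c / (2*pi) = 343 / 6.283185 = 54.590148
f = 54.590148 * 7.705751 = 420.66

420.66 Hz


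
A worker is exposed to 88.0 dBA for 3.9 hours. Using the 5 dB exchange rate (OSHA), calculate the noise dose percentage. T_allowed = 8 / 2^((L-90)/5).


Given values:
  L = 88.0 dBA, T = 3.9 hours
Formula: T_allowed = 8 / 2^((L - 90) / 5)
Compute exponent: (88.0 - 90) / 5 = -0.4
Compute 2^(-0.4) = 0.757858
T_allowed = 8 / 0.757858 = 10.556067 hours
Dose = (T / T_allowed) * 100
Dose = (3.9 / 10.556067) * 100 = 36.95

36.95 %


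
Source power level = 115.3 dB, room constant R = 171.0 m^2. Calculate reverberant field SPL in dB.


Given values:
  Lw = 115.3 dB, R = 171.0 m^2
Formula: SPL = Lw + 10 * log10(4 / R)
Compute 4 / R = 4 / 171.0 = 0.023392
Compute 10 * log10(0.023392) = -16.3093
SPL = 115.3 + (-16.3093) = 98.99

98.99 dB


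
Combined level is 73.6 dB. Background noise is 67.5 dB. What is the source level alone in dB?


Given values:
  L_total = 73.6 dB, L_bg = 67.5 dB
Formula: L_source = 10 * log10(10^(L_total/10) - 10^(L_bg/10))
Convert to linear:
  10^(73.6/10) = 22908676.5277
  10^(67.5/10) = 5623413.2519
Difference: 22908676.5277 - 5623413.2519 = 17285263.2758
L_source = 10 * log10(17285263.2758) = 72.38

72.38 dB


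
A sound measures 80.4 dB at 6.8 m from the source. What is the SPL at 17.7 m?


Given values:
  SPL1 = 80.4 dB, r1 = 6.8 m, r2 = 17.7 m
Formula: SPL2 = SPL1 - 20 * log10(r2 / r1)
Compute ratio: r2 / r1 = 17.7 / 6.8 = 2.6029
Compute log10: log10(2.6029) = 0.415457
Compute drop: 20 * 0.415457 = 8.3091
SPL2 = 80.4 - 8.3091 = 72.09

72.09 dB


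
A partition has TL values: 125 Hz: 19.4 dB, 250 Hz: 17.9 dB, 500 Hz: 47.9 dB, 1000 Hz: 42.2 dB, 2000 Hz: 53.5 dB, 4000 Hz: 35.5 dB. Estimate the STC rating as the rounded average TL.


Given TL values at each frequency:
  125 Hz: 19.4 dB
  250 Hz: 17.9 dB
  500 Hz: 47.9 dB
  1000 Hz: 42.2 dB
  2000 Hz: 53.5 dB
  4000 Hz: 35.5 dB
Formula: STC ~ round(average of TL values)
Sum = 19.4 + 17.9 + 47.9 + 42.2 + 53.5 + 35.5 = 216.4
Average = 216.4 / 6 = 36.07
Rounded: 36

36


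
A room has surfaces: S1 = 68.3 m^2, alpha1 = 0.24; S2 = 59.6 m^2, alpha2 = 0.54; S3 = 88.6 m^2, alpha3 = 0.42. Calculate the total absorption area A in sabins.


Given surfaces:
  Surface 1: 68.3 * 0.24 = 16.392
  Surface 2: 59.6 * 0.54 = 32.184
  Surface 3: 88.6 * 0.42 = 37.212
Formula: A = sum(Si * alpha_i)
A = 16.392 + 32.184 + 37.212
A = 85.79

85.79 sabins


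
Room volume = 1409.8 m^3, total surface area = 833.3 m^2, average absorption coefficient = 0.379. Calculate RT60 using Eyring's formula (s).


Given values:
  V = 1409.8 m^3, S = 833.3 m^2, alpha = 0.379
Formula: RT60 = 0.161 * V / (-S * ln(1 - alpha))
Compute ln(1 - 0.379) = ln(0.621) = -0.476424
Denominator: -833.3 * -0.476424 = 397.0041
Numerator: 0.161 * 1409.8 = 226.9778
RT60 = 226.9778 / 397.0041 = 0.572

0.572 s


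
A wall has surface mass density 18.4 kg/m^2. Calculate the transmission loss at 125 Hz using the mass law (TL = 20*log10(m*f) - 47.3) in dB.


Given values:
  m = 18.4 kg/m^2, f = 125 Hz
Formula: TL = 20 * log10(m * f) - 47.3
Compute m * f = 18.4 * 125 = 2300.0
Compute log10(2300.0) = 3.361728
Compute 20 * 3.361728 = 67.2346
TL = 67.2346 - 47.3 = 19.93

19.93 dB


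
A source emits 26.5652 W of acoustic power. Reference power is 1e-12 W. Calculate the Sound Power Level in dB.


Given values:
  W = 26.5652 W
  W_ref = 1e-12 W
Formula: SWL = 10 * log10(W / W_ref)
Compute ratio: W / W_ref = 26565200000000
Compute log10: log10(26565200000000) = 13.424313
Multiply: SWL = 10 * 13.424313 = 134.24

134.24 dB


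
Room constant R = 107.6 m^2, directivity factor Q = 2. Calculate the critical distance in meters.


Given values:
  R = 107.6 m^2, Q = 2
Formula: d_c = 0.141 * sqrt(Q * R)
Compute Q * R = 2 * 107.6 = 215.2
Compute sqrt(215.2) = 14.6697
d_c = 0.141 * 14.6697 = 2.068

2.068 m


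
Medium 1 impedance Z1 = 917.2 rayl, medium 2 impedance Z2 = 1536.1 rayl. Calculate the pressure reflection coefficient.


Given values:
  Z1 = 917.2 rayl, Z2 = 1536.1 rayl
Formula: R = (Z2 - Z1) / (Z2 + Z1)
Numerator: Z2 - Z1 = 1536.1 - 917.2 = 618.9
Denominator: Z2 + Z1 = 1536.1 + 917.2 = 2453.3
R = 618.9 / 2453.3 = 0.2523

0.2523


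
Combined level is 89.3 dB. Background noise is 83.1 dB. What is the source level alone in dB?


Given values:
  L_total = 89.3 dB, L_bg = 83.1 dB
Formula: L_source = 10 * log10(10^(L_total/10) - 10^(L_bg/10))
Convert to linear:
  10^(89.3/10) = 851138038.2024
  10^(83.1/10) = 204173794.467
Difference: 851138038.2024 - 204173794.467 = 646964243.7354
L_source = 10 * log10(646964243.7354) = 88.11

88.11 dB


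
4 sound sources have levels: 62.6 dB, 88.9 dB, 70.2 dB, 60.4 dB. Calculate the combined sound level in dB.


Formula: L_total = 10 * log10( sum(10^(Li/10)) )
  Source 1: 10^(62.6/10) = 1819700.8586
  Source 2: 10^(88.9/10) = 776247116.6287
  Source 3: 10^(70.2/10) = 10471285.4805
  Source 4: 10^(60.4/10) = 1096478.1961
Sum of linear values = 789634581.1639
L_total = 10 * log10(789634581.1639) = 88.97

88.97 dB


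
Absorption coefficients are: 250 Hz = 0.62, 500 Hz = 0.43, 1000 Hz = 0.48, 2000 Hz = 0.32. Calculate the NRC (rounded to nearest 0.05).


Given values:
  a_250 = 0.62, a_500 = 0.43
  a_1000 = 0.48, a_2000 = 0.32
Formula: NRC = (a250 + a500 + a1000 + a2000) / 4
Sum = 0.62 + 0.43 + 0.48 + 0.32 = 1.85
NRC = 1.85 / 4 = 0.4625
Rounded to nearest 0.05: 0.45

0.45


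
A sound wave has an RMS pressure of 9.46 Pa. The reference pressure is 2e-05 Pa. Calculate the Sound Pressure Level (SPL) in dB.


Given values:
  p = 9.46 Pa
  p_ref = 2e-05 Pa
Formula: SPL = 20 * log10(p / p_ref)
Compute ratio: p / p_ref = 9.46 / 2e-05 = 473000
Compute log10: log10(473000) = 5.674861
Multiply: SPL = 20 * 5.674861 = 113.5

113.5 dB


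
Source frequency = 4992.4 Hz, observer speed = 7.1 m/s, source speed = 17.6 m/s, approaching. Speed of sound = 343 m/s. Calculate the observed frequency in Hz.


Given values:
  f_s = 4992.4 Hz, v_o = 7.1 m/s, v_s = 17.6 m/s
  Direction: approaching
Formula: f_o = f_s * (c + v_o) / (c - v_s)
Numerator: c + v_o = 343 + 7.1 = 350.1
Denominator: c - v_s = 343 - 17.6 = 325.4
f_o = 4992.4 * 350.1 / 325.4 = 5371.36

5371.36 Hz


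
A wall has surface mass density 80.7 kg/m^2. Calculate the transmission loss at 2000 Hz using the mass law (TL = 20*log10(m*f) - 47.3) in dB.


Given values:
  m = 80.7 kg/m^2, f = 2000 Hz
Formula: TL = 20 * log10(m * f) - 47.3
Compute m * f = 80.7 * 2000 = 161400.0
Compute log10(161400.0) = 5.207904
Compute 20 * 5.207904 = 104.1581
TL = 104.1581 - 47.3 = 56.86

56.86 dB


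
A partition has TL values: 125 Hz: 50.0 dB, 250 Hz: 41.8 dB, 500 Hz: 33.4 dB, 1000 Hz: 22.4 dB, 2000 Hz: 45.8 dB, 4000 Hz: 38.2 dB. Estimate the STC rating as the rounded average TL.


Given TL values at each frequency:
  125 Hz: 50.0 dB
  250 Hz: 41.8 dB
  500 Hz: 33.4 dB
  1000 Hz: 22.4 dB
  2000 Hz: 45.8 dB
  4000 Hz: 38.2 dB
Formula: STC ~ round(average of TL values)
Sum = 50.0 + 41.8 + 33.4 + 22.4 + 45.8 + 38.2 = 231.6
Average = 231.6 / 6 = 38.6
Rounded: 39

39


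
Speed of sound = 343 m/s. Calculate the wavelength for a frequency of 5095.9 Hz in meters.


Given values:
  c = 343 m/s, f = 5095.9 Hz
Formula: lambda = c / f
lambda = 343 / 5095.9
lambda = 0.0673

0.0673 m


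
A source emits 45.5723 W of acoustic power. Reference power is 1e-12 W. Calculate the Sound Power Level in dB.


Given values:
  W = 45.5723 W
  W_ref = 1e-12 W
Formula: SWL = 10 * log10(W / W_ref)
Compute ratio: W / W_ref = 45572300000000
Compute log10: log10(45572300000000) = 13.658701
Multiply: SWL = 10 * 13.658701 = 136.59

136.59 dB


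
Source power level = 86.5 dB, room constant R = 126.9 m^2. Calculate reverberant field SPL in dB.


Given values:
  Lw = 86.5 dB, R = 126.9 m^2
Formula: SPL = Lw + 10 * log10(4 / R)
Compute 4 / R = 4 / 126.9 = 0.031521
Compute 10 * log10(0.031521) = -15.014
SPL = 86.5 + (-15.014) = 71.49

71.49 dB


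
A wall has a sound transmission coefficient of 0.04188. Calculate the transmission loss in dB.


Given values:
  tau = 0.04188
Formula: TL = 10 * log10(1 / tau)
Compute 1 / tau = 1 / 0.04188 = 23.8777
Compute log10(23.8777) = 1.377992
TL = 10 * 1.377992 = 13.78

13.78 dB


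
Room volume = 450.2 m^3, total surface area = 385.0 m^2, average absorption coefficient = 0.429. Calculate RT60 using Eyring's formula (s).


Given values:
  V = 450.2 m^3, S = 385.0 m^2, alpha = 0.429
Formula: RT60 = 0.161 * V / (-S * ln(1 - alpha))
Compute ln(1 - 0.429) = ln(0.571) = -0.560366
Denominator: -385.0 * -0.560366 = 215.7409
Numerator: 0.161 * 450.2 = 72.4822
RT60 = 72.4822 / 215.7409 = 0.336

0.336 s


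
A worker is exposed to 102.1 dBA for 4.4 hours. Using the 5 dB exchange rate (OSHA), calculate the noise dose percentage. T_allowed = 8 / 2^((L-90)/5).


Given values:
  L = 102.1 dBA, T = 4.4 hours
Formula: T_allowed = 8 / 2^((L - 90) / 5)
Compute exponent: (102.1 - 90) / 5 = 2.42
Compute 2^(2.42) = 5.35171
T_allowed = 8 / 5.35171 = 1.494849 hours
Dose = (T / T_allowed) * 100
Dose = (4.4 / 1.494849) * 100 = 294.34

294.34 %


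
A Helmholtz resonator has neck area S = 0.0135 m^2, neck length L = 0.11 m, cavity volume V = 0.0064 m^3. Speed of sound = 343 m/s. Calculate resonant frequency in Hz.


Given values:
  S = 0.0135 m^2, L = 0.11 m, V = 0.0064 m^3, c = 343 m/s
Formula: f = (c / (2*pi)) * sqrt(S / (V * L))
Compute V * L = 0.0064 * 0.11 = 0.000704
Compute S / (V * L) = 0.0135 / 0.000704 = 19.1761
Compute sqrt(19.1761) = 4.379052
Compute c / (2*pi) = 343 / 6.283185 = 54.590148
f = 54.590148 * 4.379052 = 239.05

239.05 Hz


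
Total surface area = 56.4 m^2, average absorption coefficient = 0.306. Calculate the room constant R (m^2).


Given values:
  S = 56.4 m^2, alpha = 0.306
Formula: R = S * alpha / (1 - alpha)
Numerator: 56.4 * 0.306 = 17.2584
Denominator: 1 - 0.306 = 0.694
R = 17.2584 / 0.694 = 24.87

24.87 m^2


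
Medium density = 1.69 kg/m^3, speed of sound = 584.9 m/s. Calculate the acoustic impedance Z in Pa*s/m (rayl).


Given values:
  rho = 1.69 kg/m^3
  c = 584.9 m/s
Formula: Z = rho * c
Z = 1.69 * 584.9
Z = 988.48

988.48 rayl


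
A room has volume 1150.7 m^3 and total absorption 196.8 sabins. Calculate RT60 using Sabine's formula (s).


Given values:
  V = 1150.7 m^3
  A = 196.8 sabins
Formula: RT60 = 0.161 * V / A
Numerator: 0.161 * 1150.7 = 185.2627
RT60 = 185.2627 / 196.8 = 0.941

0.941 s


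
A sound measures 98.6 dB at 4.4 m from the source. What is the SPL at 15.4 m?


Given values:
  SPL1 = 98.6 dB, r1 = 4.4 m, r2 = 15.4 m
Formula: SPL2 = SPL1 - 20 * log10(r2 / r1)
Compute ratio: r2 / r1 = 15.4 / 4.4 = 3.5
Compute log10: log10(3.5) = 0.544068
Compute drop: 20 * 0.544068 = 10.8814
SPL2 = 98.6 - 10.8814 = 87.72

87.72 dB


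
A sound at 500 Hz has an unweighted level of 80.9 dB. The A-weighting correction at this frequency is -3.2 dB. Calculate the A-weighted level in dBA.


Given values:
  SPL = 80.9 dB
  A-weighting at 500 Hz = -3.2 dB
Formula: L_A = SPL + A_weight
L_A = 80.9 + (-3.2)
L_A = 77.7

77.7 dBA


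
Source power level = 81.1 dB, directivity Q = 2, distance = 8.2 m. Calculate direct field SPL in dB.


Given values:
  Lw = 81.1 dB, Q = 2, r = 8.2 m
Formula: SPL = Lw + 10 * log10(Q / (4 * pi * r^2))
Compute 4 * pi * r^2 = 4 * pi * 8.2^2 = 844.9628
Compute Q / denom = 2 / 844.9628 = 0.00236697
Compute 10 * log10(0.00236697) = -26.2581
SPL = 81.1 + (-26.2581) = 54.84

54.84 dB


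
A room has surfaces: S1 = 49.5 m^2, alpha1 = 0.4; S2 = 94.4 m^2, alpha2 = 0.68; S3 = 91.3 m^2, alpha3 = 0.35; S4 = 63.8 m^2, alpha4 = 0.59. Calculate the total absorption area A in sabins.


Given surfaces:
  Surface 1: 49.5 * 0.4 = 19.8
  Surface 2: 94.4 * 0.68 = 64.192
  Surface 3: 91.3 * 0.35 = 31.955
  Surface 4: 63.8 * 0.59 = 37.642
Formula: A = sum(Si * alpha_i)
A = 19.8 + 64.192 + 31.955 + 37.642
A = 153.59

153.59 sabins


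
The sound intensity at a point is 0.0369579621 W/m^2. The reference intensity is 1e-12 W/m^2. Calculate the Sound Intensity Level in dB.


Given values:
  I = 0.0369579621 W/m^2
  I_ref = 1e-12 W/m^2
Formula: SIL = 10 * log10(I / I_ref)
Compute ratio: I / I_ref = 36957962100
Compute log10: log10(36957962100) = 10.567708
Multiply: SIL = 10 * 10.567708 = 105.68

105.68 dB


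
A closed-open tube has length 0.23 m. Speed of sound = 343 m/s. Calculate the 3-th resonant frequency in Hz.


Given values:
  Tube type: closed-open, L = 0.23 m, c = 343 m/s, n = 3
Formula: f_n = (2n - 1) * c / (4 * L)
Compute 2n - 1 = 2*3 - 1 = 5
Compute 4 * L = 4 * 0.23 = 0.92
f = 5 * 343 / 0.92
f = 1864.13

1864.13 Hz


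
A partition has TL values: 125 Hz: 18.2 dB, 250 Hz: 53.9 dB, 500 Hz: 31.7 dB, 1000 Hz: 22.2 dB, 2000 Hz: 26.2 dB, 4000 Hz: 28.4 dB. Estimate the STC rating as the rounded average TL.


Given TL values at each frequency:
  125 Hz: 18.2 dB
  250 Hz: 53.9 dB
  500 Hz: 31.7 dB
  1000 Hz: 22.2 dB
  2000 Hz: 26.2 dB
  4000 Hz: 28.4 dB
Formula: STC ~ round(average of TL values)
Sum = 18.2 + 53.9 + 31.7 + 22.2 + 26.2 + 28.4 = 180.6
Average = 180.6 / 6 = 30.1
Rounded: 30

30


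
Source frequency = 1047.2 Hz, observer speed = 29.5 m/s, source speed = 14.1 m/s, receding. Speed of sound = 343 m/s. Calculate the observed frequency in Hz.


Given values:
  f_s = 1047.2 Hz, v_o = 29.5 m/s, v_s = 14.1 m/s
  Direction: receding
Formula: f_o = f_s * (c - v_o) / (c + v_s)
Numerator: c - v_o = 343 - 29.5 = 313.5
Denominator: c + v_s = 343 + 14.1 = 357.1
f_o = 1047.2 * 313.5 / 357.1 = 919.34

919.34 Hz


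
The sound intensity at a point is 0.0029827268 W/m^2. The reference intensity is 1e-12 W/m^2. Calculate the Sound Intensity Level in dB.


Given values:
  I = 0.0029827268 W/m^2
  I_ref = 1e-12 W/m^2
Formula: SIL = 10 * log10(I / I_ref)
Compute ratio: I / I_ref = 2982726800
Compute log10: log10(2982726800) = 9.474613
Multiply: SIL = 10 * 9.474613 = 94.75

94.75 dB


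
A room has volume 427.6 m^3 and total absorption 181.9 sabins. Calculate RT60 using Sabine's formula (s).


Given values:
  V = 427.6 m^3
  A = 181.9 sabins
Formula: RT60 = 0.161 * V / A
Numerator: 0.161 * 427.6 = 68.8436
RT60 = 68.8436 / 181.9 = 0.378

0.378 s


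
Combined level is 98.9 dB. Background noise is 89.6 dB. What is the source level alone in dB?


Given values:
  L_total = 98.9 dB, L_bg = 89.6 dB
Formula: L_source = 10 * log10(10^(L_total/10) - 10^(L_bg/10))
Convert to linear:
  10^(98.9/10) = 7762471166.2869
  10^(89.6/10) = 912010839.3559
Difference: 7762471166.2869 - 912010839.3559 = 6850460326.931
L_source = 10 * log10(6850460326.931) = 98.36

98.36 dB


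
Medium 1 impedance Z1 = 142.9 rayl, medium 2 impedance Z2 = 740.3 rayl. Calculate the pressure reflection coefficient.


Given values:
  Z1 = 142.9 rayl, Z2 = 740.3 rayl
Formula: R = (Z2 - Z1) / (Z2 + Z1)
Numerator: Z2 - Z1 = 740.3 - 142.9 = 597.4
Denominator: Z2 + Z1 = 740.3 + 142.9 = 883.2
R = 597.4 / 883.2 = 0.6764

0.6764


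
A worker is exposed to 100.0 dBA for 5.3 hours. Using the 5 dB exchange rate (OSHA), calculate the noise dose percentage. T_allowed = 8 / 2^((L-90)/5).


Given values:
  L = 100.0 dBA, T = 5.3 hours
Formula: T_allowed = 8 / 2^((L - 90) / 5)
Compute exponent: (100.0 - 90) / 5 = 2.0
Compute 2^(2.0) = 4.0
T_allowed = 8 / 4.0 = 2.0 hours
Dose = (T / T_allowed) * 100
Dose = (5.3 / 2.0) * 100 = 265.0

265.0 %


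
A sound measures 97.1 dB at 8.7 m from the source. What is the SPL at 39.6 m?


Given values:
  SPL1 = 97.1 dB, r1 = 8.7 m, r2 = 39.6 m
Formula: SPL2 = SPL1 - 20 * log10(r2 / r1)
Compute ratio: r2 / r1 = 39.6 / 8.7 = 4.5517
Compute log10: log10(4.5517) = 0.658174
Compute drop: 20 * 0.658174 = 13.1635
SPL2 = 97.1 - 13.1635 = 83.94

83.94 dB


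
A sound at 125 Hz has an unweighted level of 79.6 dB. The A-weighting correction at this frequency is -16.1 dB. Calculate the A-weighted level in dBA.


Given values:
  SPL = 79.6 dB
  A-weighting at 125 Hz = -16.1 dB
Formula: L_A = SPL + A_weight
L_A = 79.6 + (-16.1)
L_A = 63.5

63.5 dBA


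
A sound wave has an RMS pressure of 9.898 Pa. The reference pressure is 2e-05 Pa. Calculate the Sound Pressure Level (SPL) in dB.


Given values:
  p = 9.898 Pa
  p_ref = 2e-05 Pa
Formula: SPL = 20 * log10(p / p_ref)
Compute ratio: p / p_ref = 9.898 / 2e-05 = 494900
Compute log10: log10(494900) = 5.694517
Multiply: SPL = 20 * 5.694517 = 113.89

113.89 dB


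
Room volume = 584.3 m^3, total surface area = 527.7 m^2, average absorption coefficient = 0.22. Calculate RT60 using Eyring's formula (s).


Given values:
  V = 584.3 m^3, S = 527.7 m^2, alpha = 0.22
Formula: RT60 = 0.161 * V / (-S * ln(1 - alpha))
Compute ln(1 - 0.22) = ln(0.78) = -0.248461
Denominator: -527.7 * -0.248461 = 131.1129
Numerator: 0.161 * 584.3 = 94.0723
RT60 = 94.0723 / 131.1129 = 0.717

0.717 s


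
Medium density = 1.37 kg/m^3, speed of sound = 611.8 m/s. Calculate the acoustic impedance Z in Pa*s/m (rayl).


Given values:
  rho = 1.37 kg/m^3
  c = 611.8 m/s
Formula: Z = rho * c
Z = 1.37 * 611.8
Z = 838.17

838.17 rayl


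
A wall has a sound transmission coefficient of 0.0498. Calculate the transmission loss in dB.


Given values:
  tau = 0.0498
Formula: TL = 10 * log10(1 / tau)
Compute 1 / tau = 1 / 0.0498 = 20.0803
Compute log10(20.0803) = 1.30277
TL = 10 * 1.30277 = 13.03

13.03 dB


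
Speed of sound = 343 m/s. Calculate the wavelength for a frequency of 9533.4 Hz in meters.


Given values:
  c = 343 m/s, f = 9533.4 Hz
Formula: lambda = c / f
lambda = 343 / 9533.4
lambda = 0.036

0.036 m


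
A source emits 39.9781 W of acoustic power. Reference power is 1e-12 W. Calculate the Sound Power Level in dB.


Given values:
  W = 39.9781 W
  W_ref = 1e-12 W
Formula: SWL = 10 * log10(W / W_ref)
Compute ratio: W / W_ref = 39978100000000
Compute log10: log10(39978100000000) = 13.601822
Multiply: SWL = 10 * 13.601822 = 136.02

136.02 dB


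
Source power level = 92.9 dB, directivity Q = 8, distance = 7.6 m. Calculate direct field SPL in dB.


Given values:
  Lw = 92.9 dB, Q = 8, r = 7.6 m
Formula: SPL = Lw + 10 * log10(Q / (4 * pi * r^2))
Compute 4 * pi * r^2 = 4 * pi * 7.6^2 = 725.8336
Compute Q / denom = 8 / 725.8336 = 0.01102181
Compute 10 * log10(0.01102181) = -19.5775
SPL = 92.9 + (-19.5775) = 73.32

73.32 dB


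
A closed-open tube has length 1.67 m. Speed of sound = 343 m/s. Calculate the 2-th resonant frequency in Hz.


Given values:
  Tube type: closed-open, L = 1.67 m, c = 343 m/s, n = 2
Formula: f_n = (2n - 1) * c / (4 * L)
Compute 2n - 1 = 2*2 - 1 = 3
Compute 4 * L = 4 * 1.67 = 6.68
f = 3 * 343 / 6.68
f = 154.04

154.04 Hz


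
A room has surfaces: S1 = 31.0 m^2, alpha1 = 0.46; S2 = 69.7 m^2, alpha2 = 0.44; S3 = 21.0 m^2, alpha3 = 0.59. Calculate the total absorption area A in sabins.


Given surfaces:
  Surface 1: 31.0 * 0.46 = 14.26
  Surface 2: 69.7 * 0.44 = 30.668
  Surface 3: 21.0 * 0.59 = 12.39
Formula: A = sum(Si * alpha_i)
A = 14.26 + 30.668 + 12.39
A = 57.32

57.32 sabins


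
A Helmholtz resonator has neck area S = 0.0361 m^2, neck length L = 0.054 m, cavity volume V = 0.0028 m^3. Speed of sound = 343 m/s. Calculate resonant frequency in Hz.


Given values:
  S = 0.0361 m^2, L = 0.054 m, V = 0.0028 m^3, c = 343 m/s
Formula: f = (c / (2*pi)) * sqrt(S / (V * L))
Compute V * L = 0.0028 * 0.054 = 0.0001512
Compute S / (V * L) = 0.0361 / 0.0001512 = 238.7566
Compute sqrt(238.7566) = 15.451751
Compute c / (2*pi) = 343 / 6.283185 = 54.590148
f = 54.590148 * 15.451751 = 843.51

843.51 Hz


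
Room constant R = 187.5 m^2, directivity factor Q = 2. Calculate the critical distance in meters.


Given values:
  R = 187.5 m^2, Q = 2
Formula: d_c = 0.141 * sqrt(Q * R)
Compute Q * R = 2 * 187.5 = 375.0
Compute sqrt(375.0) = 19.3649
d_c = 0.141 * 19.3649 = 2.73

2.73 m


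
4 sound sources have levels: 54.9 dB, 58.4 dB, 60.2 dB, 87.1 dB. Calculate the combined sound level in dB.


Formula: L_total = 10 * log10( sum(10^(Li/10)) )
  Source 1: 10^(54.9/10) = 309029.5433
  Source 2: 10^(58.4/10) = 691830.9709
  Source 3: 10^(60.2/10) = 1047128.5481
  Source 4: 10^(87.1/10) = 512861383.9914
Sum of linear values = 514909373.0537
L_total = 10 * log10(514909373.0537) = 87.12

87.12 dB


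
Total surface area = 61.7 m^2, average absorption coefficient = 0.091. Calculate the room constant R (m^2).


Given values:
  S = 61.7 m^2, alpha = 0.091
Formula: R = S * alpha / (1 - alpha)
Numerator: 61.7 * 0.091 = 5.6147
Denominator: 1 - 0.091 = 0.909
R = 5.6147 / 0.909 = 6.18

6.18 m^2


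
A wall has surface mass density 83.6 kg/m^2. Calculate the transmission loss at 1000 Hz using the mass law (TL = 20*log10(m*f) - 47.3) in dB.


Given values:
  m = 83.6 kg/m^2, f = 1000 Hz
Formula: TL = 20 * log10(m * f) - 47.3
Compute m * f = 83.6 * 1000 = 83600.0
Compute log10(83600.0) = 4.922206
Compute 20 * 4.922206 = 98.4441
TL = 98.4441 - 47.3 = 51.14

51.14 dB


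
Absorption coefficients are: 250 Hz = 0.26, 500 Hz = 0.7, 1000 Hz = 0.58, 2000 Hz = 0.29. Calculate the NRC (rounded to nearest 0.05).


Given values:
  a_250 = 0.26, a_500 = 0.7
  a_1000 = 0.58, a_2000 = 0.29
Formula: NRC = (a250 + a500 + a1000 + a2000) / 4
Sum = 0.26 + 0.7 + 0.58 + 0.29 = 1.83
NRC = 1.83 / 4 = 0.4575
Rounded to nearest 0.05: 0.45

0.45


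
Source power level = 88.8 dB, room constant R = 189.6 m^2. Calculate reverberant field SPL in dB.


Given values:
  Lw = 88.8 dB, R = 189.6 m^2
Formula: SPL = Lw + 10 * log10(4 / R)
Compute 4 / R = 4 / 189.6 = 0.021097
Compute 10 * log10(0.021097) = -16.7578
SPL = 88.8 + (-16.7578) = 72.04

72.04 dB


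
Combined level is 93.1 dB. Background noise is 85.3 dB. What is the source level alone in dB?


Given values:
  L_total = 93.1 dB, L_bg = 85.3 dB
Formula: L_source = 10 * log10(10^(L_total/10) - 10^(L_bg/10))
Convert to linear:
  10^(93.1/10) = 2041737944.6695
  10^(85.3/10) = 338844156.1392
Difference: 2041737944.6695 - 338844156.1392 = 1702893788.5303
L_source = 10 * log10(1702893788.5303) = 92.31

92.31 dB


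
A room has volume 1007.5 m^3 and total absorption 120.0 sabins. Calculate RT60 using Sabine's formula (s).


Given values:
  V = 1007.5 m^3
  A = 120.0 sabins
Formula: RT60 = 0.161 * V / A
Numerator: 0.161 * 1007.5 = 162.2075
RT60 = 162.2075 / 120.0 = 1.352

1.352 s


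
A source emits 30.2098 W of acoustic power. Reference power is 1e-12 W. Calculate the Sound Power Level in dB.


Given values:
  W = 30.2098 W
  W_ref = 1e-12 W
Formula: SWL = 10 * log10(W / W_ref)
Compute ratio: W / W_ref = 30209800000000
Compute log10: log10(30209800000000) = 13.480148
Multiply: SWL = 10 * 13.480148 = 134.8

134.8 dB


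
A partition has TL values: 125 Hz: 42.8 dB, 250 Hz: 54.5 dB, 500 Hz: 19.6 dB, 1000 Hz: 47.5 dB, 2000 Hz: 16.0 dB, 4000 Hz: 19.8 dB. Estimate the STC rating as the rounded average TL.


Given TL values at each frequency:
  125 Hz: 42.8 dB
  250 Hz: 54.5 dB
  500 Hz: 19.6 dB
  1000 Hz: 47.5 dB
  2000 Hz: 16.0 dB
  4000 Hz: 19.8 dB
Formula: STC ~ round(average of TL values)
Sum = 42.8 + 54.5 + 19.6 + 47.5 + 16.0 + 19.8 = 200.2
Average = 200.2 / 6 = 33.37
Rounded: 33

33


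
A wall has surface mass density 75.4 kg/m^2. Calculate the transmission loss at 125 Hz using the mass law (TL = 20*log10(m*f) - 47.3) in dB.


Given values:
  m = 75.4 kg/m^2, f = 125 Hz
Formula: TL = 20 * log10(m * f) - 47.3
Compute m * f = 75.4 * 125 = 9425.0
Compute log10(9425.0) = 3.974281
Compute 20 * 3.974281 = 79.4856
TL = 79.4856 - 47.3 = 32.19

32.19 dB


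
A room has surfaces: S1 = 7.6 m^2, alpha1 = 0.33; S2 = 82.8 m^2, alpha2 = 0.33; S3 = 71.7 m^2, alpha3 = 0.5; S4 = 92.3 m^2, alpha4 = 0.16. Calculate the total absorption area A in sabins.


Given surfaces:
  Surface 1: 7.6 * 0.33 = 2.508
  Surface 2: 82.8 * 0.33 = 27.324
  Surface 3: 71.7 * 0.5 = 35.85
  Surface 4: 92.3 * 0.16 = 14.768
Formula: A = sum(Si * alpha_i)
A = 2.508 + 27.324 + 35.85 + 14.768
A = 80.45

80.45 sabins


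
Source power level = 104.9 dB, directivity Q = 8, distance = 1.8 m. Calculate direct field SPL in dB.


Given values:
  Lw = 104.9 dB, Q = 8, r = 1.8 m
Formula: SPL = Lw + 10 * log10(Q / (4 * pi * r^2))
Compute 4 * pi * r^2 = 4 * pi * 1.8^2 = 40.715
Compute Q / denom = 8 / 40.715 = 0.19648778
Compute 10 * log10(0.19648778) = -7.0666
SPL = 104.9 + (-7.0666) = 97.83

97.83 dB


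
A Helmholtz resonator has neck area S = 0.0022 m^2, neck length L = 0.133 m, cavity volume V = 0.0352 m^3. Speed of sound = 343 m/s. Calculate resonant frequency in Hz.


Given values:
  S = 0.0022 m^2, L = 0.133 m, V = 0.0352 m^3, c = 343 m/s
Formula: f = (c / (2*pi)) * sqrt(S / (V * L))
Compute V * L = 0.0352 * 0.133 = 0.0046816
Compute S / (V * L) = 0.0022 / 0.0046816 = 0.4699
Compute sqrt(0.4699) = 0.685493
Compute c / (2*pi) = 343 / 6.283185 = 54.590148
f = 54.590148 * 0.685493 = 37.42

37.42 Hz


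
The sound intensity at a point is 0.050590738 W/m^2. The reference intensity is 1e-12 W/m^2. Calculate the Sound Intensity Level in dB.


Given values:
  I = 0.050590738 W/m^2
  I_ref = 1e-12 W/m^2
Formula: SIL = 10 * log10(I / I_ref)
Compute ratio: I / I_ref = 50590738000
Compute log10: log10(50590738000) = 10.704071
Multiply: SIL = 10 * 10.704071 = 107.04

107.04 dB


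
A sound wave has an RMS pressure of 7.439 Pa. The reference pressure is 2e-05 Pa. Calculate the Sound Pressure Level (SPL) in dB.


Given values:
  p = 7.439 Pa
  p_ref = 2e-05 Pa
Formula: SPL = 20 * log10(p / p_ref)
Compute ratio: p / p_ref = 7.439 / 2e-05 = 371950
Compute log10: log10(371950) = 5.570485
Multiply: SPL = 20 * 5.570485 = 111.41

111.41 dB


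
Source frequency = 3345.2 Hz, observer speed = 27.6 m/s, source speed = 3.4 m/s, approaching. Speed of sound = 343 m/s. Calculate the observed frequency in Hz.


Given values:
  f_s = 3345.2 Hz, v_o = 27.6 m/s, v_s = 3.4 m/s
  Direction: approaching
Formula: f_o = f_s * (c + v_o) / (c - v_s)
Numerator: c + v_o = 343 + 27.6 = 370.6
Denominator: c - v_s = 343 - 3.4 = 339.6
f_o = 3345.2 * 370.6 / 339.6 = 3650.56

3650.56 Hz


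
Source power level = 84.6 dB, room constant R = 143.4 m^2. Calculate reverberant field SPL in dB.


Given values:
  Lw = 84.6 dB, R = 143.4 m^2
Formula: SPL = Lw + 10 * log10(4 / R)
Compute 4 / R = 4 / 143.4 = 0.027894
Compute 10 * log10(0.027894) = -15.5449
SPL = 84.6 + (-15.5449) = 69.06

69.06 dB


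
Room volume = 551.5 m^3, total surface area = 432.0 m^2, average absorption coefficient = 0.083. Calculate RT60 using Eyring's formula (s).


Given values:
  V = 551.5 m^3, S = 432.0 m^2, alpha = 0.083
Formula: RT60 = 0.161 * V / (-S * ln(1 - alpha))
Compute ln(1 - 0.083) = ln(0.917) = -0.086648
Denominator: -432.0 * -0.086648 = 37.4319
Numerator: 0.161 * 551.5 = 88.7915
RT60 = 88.7915 / 37.4319 = 2.372

2.372 s


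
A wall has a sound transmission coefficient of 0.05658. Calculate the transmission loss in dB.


Given values:
  tau = 0.05658
Formula: TL = 10 * log10(1 / tau)
Compute 1 / tau = 1 / 0.05658 = 17.6741
Compute log10(17.6741) = 1.247337
TL = 10 * 1.247337 = 12.47

12.47 dB


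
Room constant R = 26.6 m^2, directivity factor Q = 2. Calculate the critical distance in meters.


Given values:
  R = 26.6 m^2, Q = 2
Formula: d_c = 0.141 * sqrt(Q * R)
Compute Q * R = 2 * 26.6 = 53.2
Compute sqrt(53.2) = 7.2938
d_c = 0.141 * 7.2938 = 1.028

1.028 m


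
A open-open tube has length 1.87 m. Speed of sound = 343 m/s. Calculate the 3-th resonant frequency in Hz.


Given values:
  Tube type: open-open, L = 1.87 m, c = 343 m/s, n = 3
Formula: f_n = n * c / (2 * L)
Compute 2 * L = 2 * 1.87 = 3.74
f = 3 * 343 / 3.74
f = 275.13

275.13 Hz


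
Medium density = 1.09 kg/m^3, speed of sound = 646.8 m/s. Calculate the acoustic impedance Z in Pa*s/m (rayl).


Given values:
  rho = 1.09 kg/m^3
  c = 646.8 m/s
Formula: Z = rho * c
Z = 1.09 * 646.8
Z = 705.01

705.01 rayl


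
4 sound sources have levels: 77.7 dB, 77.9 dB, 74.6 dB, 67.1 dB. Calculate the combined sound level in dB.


Formula: L_total = 10 * log10( sum(10^(Li/10)) )
  Source 1: 10^(77.7/10) = 58884365.5356
  Source 2: 10^(77.9/10) = 61659500.1861
  Source 3: 10^(74.6/10) = 28840315.0313
  Source 4: 10^(67.1/10) = 5128613.8399
Sum of linear values = 154512794.5929
L_total = 10 * log10(154512794.5929) = 81.89

81.89 dB


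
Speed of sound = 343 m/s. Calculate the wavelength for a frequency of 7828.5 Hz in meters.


Given values:
  c = 343 m/s, f = 7828.5 Hz
Formula: lambda = c / f
lambda = 343 / 7828.5
lambda = 0.0438

0.0438 m


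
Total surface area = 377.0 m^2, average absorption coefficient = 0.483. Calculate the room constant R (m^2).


Given values:
  S = 377.0 m^2, alpha = 0.483
Formula: R = S * alpha / (1 - alpha)
Numerator: 377.0 * 0.483 = 182.091
Denominator: 1 - 0.483 = 0.517
R = 182.091 / 0.517 = 352.21

352.21 m^2


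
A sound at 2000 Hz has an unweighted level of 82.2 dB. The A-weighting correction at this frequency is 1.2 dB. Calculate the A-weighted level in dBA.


Given values:
  SPL = 82.2 dB
  A-weighting at 2000 Hz = 1.2 dB
Formula: L_A = SPL + A_weight
L_A = 82.2 + (1.2)
L_A = 83.4

83.4 dBA


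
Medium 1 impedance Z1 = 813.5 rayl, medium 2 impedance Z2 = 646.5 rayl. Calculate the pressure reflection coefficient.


Given values:
  Z1 = 813.5 rayl, Z2 = 646.5 rayl
Formula: R = (Z2 - Z1) / (Z2 + Z1)
Numerator: Z2 - Z1 = 646.5 - 813.5 = -167.0
Denominator: Z2 + Z1 = 646.5 + 813.5 = 1460.0
R = -167.0 / 1460.0 = -0.1144

-0.1144


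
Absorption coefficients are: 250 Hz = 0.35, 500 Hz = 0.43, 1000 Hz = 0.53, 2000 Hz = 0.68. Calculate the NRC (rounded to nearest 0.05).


Given values:
  a_250 = 0.35, a_500 = 0.43
  a_1000 = 0.53, a_2000 = 0.68
Formula: NRC = (a250 + a500 + a1000 + a2000) / 4
Sum = 0.35 + 0.43 + 0.53 + 0.68 = 1.99
NRC = 1.99 / 4 = 0.4975
Rounded to nearest 0.05: 0.5

0.5


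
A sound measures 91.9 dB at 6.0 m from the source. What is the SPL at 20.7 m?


Given values:
  SPL1 = 91.9 dB, r1 = 6.0 m, r2 = 20.7 m
Formula: SPL2 = SPL1 - 20 * log10(r2 / r1)
Compute ratio: r2 / r1 = 20.7 / 6.0 = 3.45
Compute log10: log10(3.45) = 0.537819
Compute drop: 20 * 0.537819 = 10.7564
SPL2 = 91.9 - 10.7564 = 81.14

81.14 dB


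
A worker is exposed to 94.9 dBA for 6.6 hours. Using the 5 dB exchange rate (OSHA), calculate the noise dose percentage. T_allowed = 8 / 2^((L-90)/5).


Given values:
  L = 94.9 dBA, T = 6.6 hours
Formula: T_allowed = 8 / 2^((L - 90) / 5)
Compute exponent: (94.9 - 90) / 5 = 0.98
Compute 2^(0.98) = 1.972465
T_allowed = 8 / 1.972465 = 4.055839 hours
Dose = (T / T_allowed) * 100
Dose = (6.6 / 4.055839) * 100 = 162.73

162.73 %


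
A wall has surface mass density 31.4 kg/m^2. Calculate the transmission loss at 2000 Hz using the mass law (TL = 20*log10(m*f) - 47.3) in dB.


Given values:
  m = 31.4 kg/m^2, f = 2000 Hz
Formula: TL = 20 * log10(m * f) - 47.3
Compute m * f = 31.4 * 2000 = 62800.0
Compute log10(62800.0) = 4.79796
Compute 20 * 4.79796 = 95.9592
TL = 95.9592 - 47.3 = 48.66

48.66 dB


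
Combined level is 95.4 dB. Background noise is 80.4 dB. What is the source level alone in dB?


Given values:
  L_total = 95.4 dB, L_bg = 80.4 dB
Formula: L_source = 10 * log10(10^(L_total/10) - 10^(L_bg/10))
Convert to linear:
  10^(95.4/10) = 3467368504.5253
  10^(80.4/10) = 109647819.6143
Difference: 3467368504.5253 - 109647819.6143 = 3357720684.911
L_source = 10 * log10(3357720684.911) = 95.26

95.26 dB


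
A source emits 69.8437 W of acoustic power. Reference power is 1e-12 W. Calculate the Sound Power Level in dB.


Given values:
  W = 69.8437 W
  W_ref = 1e-12 W
Formula: SWL = 10 * log10(W / W_ref)
Compute ratio: W / W_ref = 69843700000000
Compute log10: log10(69843700000000) = 13.844127
Multiply: SWL = 10 * 13.844127 = 138.44

138.44 dB


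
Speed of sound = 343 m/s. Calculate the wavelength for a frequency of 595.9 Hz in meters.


Given values:
  c = 343 m/s, f = 595.9 Hz
Formula: lambda = c / f
lambda = 343 / 595.9
lambda = 0.5756

0.5756 m


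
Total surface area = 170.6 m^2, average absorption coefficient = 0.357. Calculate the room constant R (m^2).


Given values:
  S = 170.6 m^2, alpha = 0.357
Formula: R = S * alpha / (1 - alpha)
Numerator: 170.6 * 0.357 = 60.9042
Denominator: 1 - 0.357 = 0.643
R = 60.9042 / 0.643 = 94.72

94.72 m^2


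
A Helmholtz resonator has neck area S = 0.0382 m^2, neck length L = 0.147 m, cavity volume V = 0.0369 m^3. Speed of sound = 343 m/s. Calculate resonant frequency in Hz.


Given values:
  S = 0.0382 m^2, L = 0.147 m, V = 0.0369 m^3, c = 343 m/s
Formula: f = (c / (2*pi)) * sqrt(S / (V * L))
Compute V * L = 0.0369 * 0.147 = 0.0054243
Compute S / (V * L) = 0.0382 / 0.0054243 = 7.0424
Compute sqrt(7.0424) = 2.653752
Compute c / (2*pi) = 343 / 6.283185 = 54.590148
f = 54.590148 * 2.653752 = 144.87

144.87 Hz


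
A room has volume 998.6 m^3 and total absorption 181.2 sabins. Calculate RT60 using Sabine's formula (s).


Given values:
  V = 998.6 m^3
  A = 181.2 sabins
Formula: RT60 = 0.161 * V / A
Numerator: 0.161 * 998.6 = 160.7746
RT60 = 160.7746 / 181.2 = 0.887

0.887 s


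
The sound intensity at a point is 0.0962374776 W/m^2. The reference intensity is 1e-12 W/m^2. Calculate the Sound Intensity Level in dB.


Given values:
  I = 0.0962374776 W/m^2
  I_ref = 1e-12 W/m^2
Formula: SIL = 10 * log10(I / I_ref)
Compute ratio: I / I_ref = 96237477600
Compute log10: log10(96237477600) = 10.983344
Multiply: SIL = 10 * 10.983344 = 109.83

109.83 dB


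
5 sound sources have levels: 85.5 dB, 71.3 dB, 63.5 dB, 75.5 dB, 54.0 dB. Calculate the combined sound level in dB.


Formula: L_total = 10 * log10( sum(10^(Li/10)) )
  Source 1: 10^(85.5/10) = 354813389.2336
  Source 2: 10^(71.3/10) = 13489628.8259
  Source 3: 10^(63.5/10) = 2238721.1386
  Source 4: 10^(75.5/10) = 35481338.9234
  Source 5: 10^(54.0/10) = 251188.6432
Sum of linear values = 406274266.7647
L_total = 10 * log10(406274266.7647) = 86.09

86.09 dB


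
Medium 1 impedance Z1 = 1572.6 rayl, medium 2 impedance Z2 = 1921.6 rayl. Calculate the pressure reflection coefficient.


Given values:
  Z1 = 1572.6 rayl, Z2 = 1921.6 rayl
Formula: R = (Z2 - Z1) / (Z2 + Z1)
Numerator: Z2 - Z1 = 1921.6 - 1572.6 = 349.0
Denominator: Z2 + Z1 = 1921.6 + 1572.6 = 3494.2
R = 349.0 / 3494.2 = 0.0999

0.0999


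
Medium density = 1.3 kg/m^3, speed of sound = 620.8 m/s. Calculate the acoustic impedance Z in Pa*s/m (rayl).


Given values:
  rho = 1.3 kg/m^3
  c = 620.8 m/s
Formula: Z = rho * c
Z = 1.3 * 620.8
Z = 807.04

807.04 rayl


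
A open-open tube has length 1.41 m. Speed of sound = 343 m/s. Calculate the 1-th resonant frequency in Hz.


Given values:
  Tube type: open-open, L = 1.41 m, c = 343 m/s, n = 1
Formula: f_n = n * c / (2 * L)
Compute 2 * L = 2 * 1.41 = 2.82
f = 1 * 343 / 2.82
f = 121.63

121.63 Hz


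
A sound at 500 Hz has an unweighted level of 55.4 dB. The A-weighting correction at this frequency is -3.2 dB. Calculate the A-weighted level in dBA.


Given values:
  SPL = 55.4 dB
  A-weighting at 500 Hz = -3.2 dB
Formula: L_A = SPL + A_weight
L_A = 55.4 + (-3.2)
L_A = 52.2

52.2 dBA


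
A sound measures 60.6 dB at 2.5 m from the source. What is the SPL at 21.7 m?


Given values:
  SPL1 = 60.6 dB, r1 = 2.5 m, r2 = 21.7 m
Formula: SPL2 = SPL1 - 20 * log10(r2 / r1)
Compute ratio: r2 / r1 = 21.7 / 2.5 = 8.68
Compute log10: log10(8.68) = 0.93852
Compute drop: 20 * 0.93852 = 18.7704
SPL2 = 60.6 - 18.7704 = 41.83

41.83 dB
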